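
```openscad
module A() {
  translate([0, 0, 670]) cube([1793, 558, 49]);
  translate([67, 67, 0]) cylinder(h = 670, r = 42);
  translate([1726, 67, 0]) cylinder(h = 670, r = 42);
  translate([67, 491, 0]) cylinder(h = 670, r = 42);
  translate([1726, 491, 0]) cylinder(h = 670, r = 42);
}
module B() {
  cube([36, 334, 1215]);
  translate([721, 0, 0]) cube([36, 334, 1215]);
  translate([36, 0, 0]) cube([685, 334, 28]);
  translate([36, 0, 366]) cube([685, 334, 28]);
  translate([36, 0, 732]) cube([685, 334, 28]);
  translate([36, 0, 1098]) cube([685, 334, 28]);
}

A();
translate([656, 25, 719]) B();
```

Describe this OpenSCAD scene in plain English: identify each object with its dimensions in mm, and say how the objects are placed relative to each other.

A is a table with a 1793×558 mm rectangular top, 49 mm thick, top surface at z = 719 mm, supported by four round legs of 84 mm diameter, each leg's bounding box inset 25 mm from the nearest pair of top edges, running from the floor.

B is a bookshelf 757 mm wide overall, 334 mm deep and 1215 mm tall. The two sides are 36 mm thick vertical panels. 4 horizontal shelves of 28 mm thickness span between the inner faces of the sides; the lowest shelf sits on the floor and shelves are stacked with a clear vertical gap of 338 mm between each pair.

The bookshelf is on top of the table.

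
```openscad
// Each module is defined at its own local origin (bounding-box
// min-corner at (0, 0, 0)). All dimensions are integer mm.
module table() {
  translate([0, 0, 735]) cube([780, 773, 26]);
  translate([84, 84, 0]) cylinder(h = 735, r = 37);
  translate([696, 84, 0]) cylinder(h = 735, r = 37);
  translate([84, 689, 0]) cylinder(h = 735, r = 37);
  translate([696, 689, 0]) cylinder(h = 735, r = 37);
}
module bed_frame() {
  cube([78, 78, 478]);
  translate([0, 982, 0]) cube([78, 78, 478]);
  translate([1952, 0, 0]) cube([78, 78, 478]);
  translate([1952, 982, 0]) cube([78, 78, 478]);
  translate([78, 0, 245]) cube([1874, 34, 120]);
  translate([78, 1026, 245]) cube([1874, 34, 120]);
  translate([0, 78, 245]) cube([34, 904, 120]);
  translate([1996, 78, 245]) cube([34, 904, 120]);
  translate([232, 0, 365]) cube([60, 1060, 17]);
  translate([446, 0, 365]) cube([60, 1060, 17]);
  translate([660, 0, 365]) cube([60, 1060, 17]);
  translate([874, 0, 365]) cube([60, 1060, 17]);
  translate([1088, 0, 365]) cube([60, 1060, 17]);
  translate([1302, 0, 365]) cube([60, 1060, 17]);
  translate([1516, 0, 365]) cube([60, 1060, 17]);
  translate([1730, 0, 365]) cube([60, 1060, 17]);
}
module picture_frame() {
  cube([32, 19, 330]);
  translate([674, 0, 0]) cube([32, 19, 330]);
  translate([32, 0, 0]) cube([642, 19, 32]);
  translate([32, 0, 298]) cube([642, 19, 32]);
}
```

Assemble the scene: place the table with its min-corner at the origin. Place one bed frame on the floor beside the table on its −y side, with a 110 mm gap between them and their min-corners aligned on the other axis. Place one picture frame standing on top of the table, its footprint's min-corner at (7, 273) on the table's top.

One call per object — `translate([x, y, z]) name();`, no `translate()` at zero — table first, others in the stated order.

table();
translate([0, -1170, 0]) bed_frame();
translate([7, 273, 761]) picture_frame();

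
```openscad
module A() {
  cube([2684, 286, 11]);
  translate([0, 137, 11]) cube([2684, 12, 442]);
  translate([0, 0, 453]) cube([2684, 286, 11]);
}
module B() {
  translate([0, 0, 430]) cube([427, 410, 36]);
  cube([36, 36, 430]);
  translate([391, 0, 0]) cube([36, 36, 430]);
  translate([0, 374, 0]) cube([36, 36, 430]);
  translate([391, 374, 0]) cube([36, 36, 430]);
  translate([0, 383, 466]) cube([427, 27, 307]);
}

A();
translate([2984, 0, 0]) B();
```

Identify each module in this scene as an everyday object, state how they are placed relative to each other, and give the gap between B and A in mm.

A is an I-beam. B is a chair. The chair is on the floor beside the I-beam on its +x side. The gap between the chair and the I-beam is 300 mm.

The chair's nearest face is 300 mm from the I-beam's +x face.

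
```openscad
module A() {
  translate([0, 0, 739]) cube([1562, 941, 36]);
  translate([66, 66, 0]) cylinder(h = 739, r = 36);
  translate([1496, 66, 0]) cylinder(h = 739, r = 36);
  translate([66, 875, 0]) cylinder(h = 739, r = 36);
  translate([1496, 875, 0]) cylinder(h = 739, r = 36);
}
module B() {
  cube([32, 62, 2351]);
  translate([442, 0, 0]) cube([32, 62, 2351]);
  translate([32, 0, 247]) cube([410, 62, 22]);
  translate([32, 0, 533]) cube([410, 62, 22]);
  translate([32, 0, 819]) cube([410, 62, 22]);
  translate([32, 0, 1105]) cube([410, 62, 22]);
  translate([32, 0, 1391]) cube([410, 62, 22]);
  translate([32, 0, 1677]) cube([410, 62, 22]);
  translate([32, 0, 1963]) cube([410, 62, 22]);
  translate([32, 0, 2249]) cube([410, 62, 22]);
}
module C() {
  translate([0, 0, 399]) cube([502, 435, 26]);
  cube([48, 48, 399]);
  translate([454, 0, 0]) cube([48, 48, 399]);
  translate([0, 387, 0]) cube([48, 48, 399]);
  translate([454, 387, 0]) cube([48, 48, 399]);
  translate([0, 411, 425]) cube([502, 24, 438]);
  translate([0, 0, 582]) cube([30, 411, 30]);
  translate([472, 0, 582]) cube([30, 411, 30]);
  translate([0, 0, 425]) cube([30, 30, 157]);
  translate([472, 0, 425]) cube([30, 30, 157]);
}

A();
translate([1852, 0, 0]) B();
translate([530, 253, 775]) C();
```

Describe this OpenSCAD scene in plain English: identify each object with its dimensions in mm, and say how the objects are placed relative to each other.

A is a table: top 1562 mm (x) × 941 mm (y), 36 mm thick, upper face at z = 775 mm, on four round legs of 72 mm diameter, each leg's bounding box inset 30 mm from the nearest pair of top edges, running from z = 0 to the bottom of the top.

B is a wooden ladder with two side rails of 32×62 mm section and 2351 mm height, set 474 mm apart overall. Between them run 8 rectangular rungs (62 mm deep, 22 mm thick), front faces flush with the rails' −y face. The bottom of the first rung is 247 mm above the floor and each subsequent rung is 286 mm higher than the one below.

C is a chair: 502×435 mm seat, 26 mm thick, top at z = 425 mm, on four 48 mm square corner legs flush with the seat edges. A 24 mm thick backrest slab spans the full seat width, extending 438 mm above the seat top, its back face flush with the seat's +y edge. Two armrests of 30×30 mm section run along each side from the seat's front edge to the front of the backrest, top faces 187 mm above the seat top and outer faces flush with the seat's x-edges; a 30×30 mm post under the front of each armrest stands on the seat at the front corner.

The ladder is on the floor beside the table on its +x side. The chair is on top of the table, centred.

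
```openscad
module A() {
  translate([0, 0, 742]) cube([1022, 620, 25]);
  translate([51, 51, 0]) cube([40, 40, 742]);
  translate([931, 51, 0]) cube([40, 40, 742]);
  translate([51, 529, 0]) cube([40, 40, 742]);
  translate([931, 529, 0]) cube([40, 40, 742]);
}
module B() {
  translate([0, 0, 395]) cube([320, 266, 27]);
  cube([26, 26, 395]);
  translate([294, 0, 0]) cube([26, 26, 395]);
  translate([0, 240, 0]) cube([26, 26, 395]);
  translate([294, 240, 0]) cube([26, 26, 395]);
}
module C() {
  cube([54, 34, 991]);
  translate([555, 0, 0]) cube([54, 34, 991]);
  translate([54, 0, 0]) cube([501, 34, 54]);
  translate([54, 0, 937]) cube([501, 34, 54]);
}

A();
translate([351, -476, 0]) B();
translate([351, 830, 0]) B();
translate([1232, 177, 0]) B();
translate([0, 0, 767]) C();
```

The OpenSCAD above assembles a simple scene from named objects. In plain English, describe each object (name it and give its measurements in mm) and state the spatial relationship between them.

A is a table: top 1022 mm (x) × 620 mm (y), 25 mm thick, upper face at z = 767 mm, on four 40×40 mm square legs, each inset 51 mm from the nearest pair of top edges, running from z = 0 to the bottom of the top.

B is a four-legged stool. The seat is a 320×266×27 mm slab whose top surface is at z = 422 mm; four square legs, each 26×26 mm in cross-section, run from the floor (z = 0) to the underside of the seat, each flush with a corner of the seat.

C is a rectangular picture frame lying in the x–z plane (depth along y). The opening is 501 mm wide (x) by 883 mm tall (z), surrounded by a border 54 mm wide on all four sides. The frame is 34 mm deep and is made of two full-height vertical stiles with two horizontal rails fitted between them.

Three stools sit around the table at the −y, +y, +x sides. The picture frame is on top of the table.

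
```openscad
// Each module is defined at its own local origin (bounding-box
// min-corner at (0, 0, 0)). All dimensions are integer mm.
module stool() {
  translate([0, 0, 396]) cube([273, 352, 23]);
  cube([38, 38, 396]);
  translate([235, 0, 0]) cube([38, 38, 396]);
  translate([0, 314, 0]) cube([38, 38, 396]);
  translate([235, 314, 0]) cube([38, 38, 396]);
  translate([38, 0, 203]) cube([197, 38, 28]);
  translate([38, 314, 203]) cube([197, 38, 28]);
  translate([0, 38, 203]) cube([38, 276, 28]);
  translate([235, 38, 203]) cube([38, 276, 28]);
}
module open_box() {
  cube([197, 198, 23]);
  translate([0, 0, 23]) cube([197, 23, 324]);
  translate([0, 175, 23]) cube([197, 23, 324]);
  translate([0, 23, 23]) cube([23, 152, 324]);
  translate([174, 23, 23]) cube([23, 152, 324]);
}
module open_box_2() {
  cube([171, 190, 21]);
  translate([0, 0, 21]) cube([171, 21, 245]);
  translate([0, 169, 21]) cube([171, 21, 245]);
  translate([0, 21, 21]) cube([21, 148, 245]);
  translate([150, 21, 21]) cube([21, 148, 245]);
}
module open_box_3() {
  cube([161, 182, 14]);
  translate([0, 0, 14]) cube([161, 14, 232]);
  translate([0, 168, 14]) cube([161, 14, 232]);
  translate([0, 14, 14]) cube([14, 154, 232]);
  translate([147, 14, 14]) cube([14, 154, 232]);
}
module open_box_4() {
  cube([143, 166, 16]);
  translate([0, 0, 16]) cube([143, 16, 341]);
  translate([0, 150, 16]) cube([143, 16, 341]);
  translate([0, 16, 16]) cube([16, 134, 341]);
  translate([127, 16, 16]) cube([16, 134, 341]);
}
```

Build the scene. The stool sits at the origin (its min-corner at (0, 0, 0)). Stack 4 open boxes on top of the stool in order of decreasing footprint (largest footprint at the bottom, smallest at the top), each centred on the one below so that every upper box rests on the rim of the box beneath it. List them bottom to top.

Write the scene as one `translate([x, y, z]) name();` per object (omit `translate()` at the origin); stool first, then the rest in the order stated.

stool();
translate([38, 77, 419]) open_box();
translate([51, 81, 766]) open_box_2();
translate([56, 85, 1032]) open_box_3();
translate([65, 93, 1278]) open_box_4();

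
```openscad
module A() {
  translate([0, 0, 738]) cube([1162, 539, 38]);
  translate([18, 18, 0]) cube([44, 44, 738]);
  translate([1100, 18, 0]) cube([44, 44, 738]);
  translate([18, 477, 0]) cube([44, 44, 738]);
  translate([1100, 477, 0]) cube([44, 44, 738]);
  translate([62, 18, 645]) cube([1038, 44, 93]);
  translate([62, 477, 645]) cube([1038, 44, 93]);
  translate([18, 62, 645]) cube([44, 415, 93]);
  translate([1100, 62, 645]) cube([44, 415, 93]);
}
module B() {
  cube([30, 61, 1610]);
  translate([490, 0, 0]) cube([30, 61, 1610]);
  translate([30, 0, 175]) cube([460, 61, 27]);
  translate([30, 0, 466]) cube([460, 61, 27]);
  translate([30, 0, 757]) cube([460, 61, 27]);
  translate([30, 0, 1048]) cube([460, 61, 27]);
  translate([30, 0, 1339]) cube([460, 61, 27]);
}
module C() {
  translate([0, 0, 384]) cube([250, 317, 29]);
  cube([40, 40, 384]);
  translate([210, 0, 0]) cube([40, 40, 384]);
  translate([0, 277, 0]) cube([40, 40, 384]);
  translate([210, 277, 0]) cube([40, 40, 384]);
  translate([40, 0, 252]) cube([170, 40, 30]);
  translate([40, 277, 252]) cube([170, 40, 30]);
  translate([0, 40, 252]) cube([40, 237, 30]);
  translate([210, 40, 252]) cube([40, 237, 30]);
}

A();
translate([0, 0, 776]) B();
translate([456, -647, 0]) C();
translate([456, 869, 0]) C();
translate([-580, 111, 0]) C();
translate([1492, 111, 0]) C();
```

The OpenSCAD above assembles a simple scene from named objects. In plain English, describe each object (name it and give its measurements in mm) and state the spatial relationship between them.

A is a table with a 1162×539 mm rectangular top, 38 mm thick, top surface at z = 776 mm, supported by four 44×44 mm square legs, each inset 18 mm from the nearest pair of top edges, running from the floor. Four apron rails, 44 mm thick and 93 mm tall, run between adjacent legs with their top edges flush with the underside of the top and their outer faces flush with the legs' outer faces.

B is a straight ladder. Two 30×61 mm vertical rails, 1610 mm tall, stand 520 mm apart (outside-to-outside) with their front faces coplanar on the −y side. 5 rungs, each 61 mm deep and 27 mm tall, span between the inner faces of the rails, front faces flush with the rails. The lowest rung's underside is at z = 175 mm and rungs are spaced 291 mm apart (underside to underside).

C is a four-legged stool. The seat is a 250×317×29 mm slab whose top surface is at z = 413 mm; four square legs, each 40×40 mm in cross-section, run from the floor (z = 0) to the underside of the seat, each flush with a corner of the seat. Four stretchers, 40 mm wide and 30 mm tall, connect adjacent legs with their undersides at z = 252 mm, each running between the inner faces of the legs it joins and aligned with the legs' outer faces on the other axis.

The ladder is on top of the table. Four stools sit around the table at the −y, +y, −x, +x sides.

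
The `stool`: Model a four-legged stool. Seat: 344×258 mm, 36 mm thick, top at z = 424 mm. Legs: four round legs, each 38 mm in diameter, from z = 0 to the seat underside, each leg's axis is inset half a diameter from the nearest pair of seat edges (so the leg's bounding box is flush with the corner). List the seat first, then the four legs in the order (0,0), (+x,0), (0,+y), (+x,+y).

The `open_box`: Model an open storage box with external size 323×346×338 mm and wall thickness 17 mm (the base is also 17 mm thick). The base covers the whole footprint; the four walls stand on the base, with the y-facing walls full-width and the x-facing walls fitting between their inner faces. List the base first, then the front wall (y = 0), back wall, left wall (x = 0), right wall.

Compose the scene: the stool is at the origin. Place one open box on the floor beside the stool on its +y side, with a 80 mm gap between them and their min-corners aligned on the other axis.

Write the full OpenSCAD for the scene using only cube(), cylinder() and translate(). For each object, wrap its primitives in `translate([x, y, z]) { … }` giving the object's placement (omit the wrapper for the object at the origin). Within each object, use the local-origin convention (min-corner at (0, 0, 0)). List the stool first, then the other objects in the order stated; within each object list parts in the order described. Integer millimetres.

translate([0, 0, 388]) cube([344, 258, 36]);
translate([19, 19, 0]) cylinder(h = 388, r = 19);
translate([325, 19, 0]) cylinder(h = 388, r = 19);
translate([19, 239, 0]) cylinder(h = 388, r = 19);
translate([325, 239, 0]) cylinder(h = 388, r = 19);
translate([0, 338, 0]) {
  cube([323, 346, 17]);
  translate([0, 0, 17]) cube([323, 17, 321]);
  translate([0, 329, 17]) cube([323, 17, 321]);
  translate([0, 17, 17]) cube([17, 312, 321]);
  translate([306, 17, 17]) cube([17, 312, 321]);
}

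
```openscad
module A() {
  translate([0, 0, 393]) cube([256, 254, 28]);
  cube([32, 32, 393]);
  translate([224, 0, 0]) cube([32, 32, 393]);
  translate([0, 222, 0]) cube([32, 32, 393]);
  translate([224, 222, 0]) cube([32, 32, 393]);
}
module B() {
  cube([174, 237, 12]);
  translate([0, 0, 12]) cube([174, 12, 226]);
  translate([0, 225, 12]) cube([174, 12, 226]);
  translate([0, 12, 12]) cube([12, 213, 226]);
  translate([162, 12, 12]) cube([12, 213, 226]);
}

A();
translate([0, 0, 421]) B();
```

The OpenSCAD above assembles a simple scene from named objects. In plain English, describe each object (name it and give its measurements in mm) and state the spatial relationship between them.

A is a four-legged stool. The seat is a 256×254×28 mm slab whose top surface is at z = 421 mm; four square legs, each 32×32 mm in cross-section, run from the floor (z = 0) to the underside of the seat, each flush with a corner of the seat.

B is an open-topped rectangular box: outside dimensions 174×237×238 mm, with a uniform wall and base thickness of 12 mm. The base is a full 174×237 slab on the floor; four walls sit on top of the base. The front and back walls (the −y and +y sides) span the full width; the two side walls fit between them.

The open box is on top of the stool.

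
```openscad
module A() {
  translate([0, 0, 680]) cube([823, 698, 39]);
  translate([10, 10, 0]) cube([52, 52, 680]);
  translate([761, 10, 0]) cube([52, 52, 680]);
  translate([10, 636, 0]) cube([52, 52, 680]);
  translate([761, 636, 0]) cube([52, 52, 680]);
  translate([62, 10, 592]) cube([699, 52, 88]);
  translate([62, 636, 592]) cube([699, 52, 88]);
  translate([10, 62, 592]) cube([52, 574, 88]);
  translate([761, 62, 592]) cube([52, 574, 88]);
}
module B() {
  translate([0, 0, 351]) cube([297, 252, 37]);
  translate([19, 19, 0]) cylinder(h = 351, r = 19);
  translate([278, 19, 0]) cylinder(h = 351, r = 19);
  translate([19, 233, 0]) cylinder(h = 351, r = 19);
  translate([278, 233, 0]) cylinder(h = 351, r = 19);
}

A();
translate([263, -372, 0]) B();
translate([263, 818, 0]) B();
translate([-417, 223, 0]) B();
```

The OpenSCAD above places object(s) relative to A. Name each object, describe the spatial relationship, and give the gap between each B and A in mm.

A is a table. B is a stool. Three stools sit around the table at the −y, +y, −x sides. The gap between each stool and the table is 120 mm.

Each stool's nearest face is 120 mm from the table's bounding box.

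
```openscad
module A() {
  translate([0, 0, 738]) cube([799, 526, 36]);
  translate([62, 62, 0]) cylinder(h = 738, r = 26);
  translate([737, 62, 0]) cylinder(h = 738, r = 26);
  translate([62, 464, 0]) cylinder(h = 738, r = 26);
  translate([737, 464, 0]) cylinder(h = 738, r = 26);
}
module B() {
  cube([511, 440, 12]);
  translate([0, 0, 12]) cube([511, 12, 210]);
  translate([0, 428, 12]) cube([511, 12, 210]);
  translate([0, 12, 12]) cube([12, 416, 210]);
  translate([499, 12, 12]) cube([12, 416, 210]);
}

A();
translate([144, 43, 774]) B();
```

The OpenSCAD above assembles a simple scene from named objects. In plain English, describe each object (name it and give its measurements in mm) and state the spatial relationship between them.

A is a table with a 799×526 mm rectangular top, 36 mm thick, top surface at z = 774 mm, supported by four round legs of 52 mm diameter, each leg's bounding box inset 36 mm from the nearest pair of top edges, running from the floor.

B is an open-topped rectangular box: outside dimensions 511×440×222 mm, with a uniform wall and base thickness of 12 mm. The base is a full 511×440 slab on the floor; four walls sit on top of the base. The front and back walls (the −y and +y sides) span the full width; the two side walls fit between them.

The open box is on top of the table, centred.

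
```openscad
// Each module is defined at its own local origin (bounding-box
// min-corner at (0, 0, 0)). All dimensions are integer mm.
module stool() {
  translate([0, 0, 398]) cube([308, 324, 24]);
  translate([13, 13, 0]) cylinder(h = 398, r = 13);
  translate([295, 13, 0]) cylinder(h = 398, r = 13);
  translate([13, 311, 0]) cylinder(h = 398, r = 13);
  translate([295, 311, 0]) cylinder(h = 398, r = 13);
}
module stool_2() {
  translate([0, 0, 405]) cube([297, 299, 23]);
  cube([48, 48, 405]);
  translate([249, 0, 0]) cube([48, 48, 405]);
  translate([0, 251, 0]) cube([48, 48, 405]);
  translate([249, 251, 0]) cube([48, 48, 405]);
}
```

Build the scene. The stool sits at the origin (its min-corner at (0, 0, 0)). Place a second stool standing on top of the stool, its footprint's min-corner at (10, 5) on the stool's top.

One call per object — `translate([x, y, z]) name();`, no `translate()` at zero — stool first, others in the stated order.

stool();
translate([10, 5, 422]) stool_2();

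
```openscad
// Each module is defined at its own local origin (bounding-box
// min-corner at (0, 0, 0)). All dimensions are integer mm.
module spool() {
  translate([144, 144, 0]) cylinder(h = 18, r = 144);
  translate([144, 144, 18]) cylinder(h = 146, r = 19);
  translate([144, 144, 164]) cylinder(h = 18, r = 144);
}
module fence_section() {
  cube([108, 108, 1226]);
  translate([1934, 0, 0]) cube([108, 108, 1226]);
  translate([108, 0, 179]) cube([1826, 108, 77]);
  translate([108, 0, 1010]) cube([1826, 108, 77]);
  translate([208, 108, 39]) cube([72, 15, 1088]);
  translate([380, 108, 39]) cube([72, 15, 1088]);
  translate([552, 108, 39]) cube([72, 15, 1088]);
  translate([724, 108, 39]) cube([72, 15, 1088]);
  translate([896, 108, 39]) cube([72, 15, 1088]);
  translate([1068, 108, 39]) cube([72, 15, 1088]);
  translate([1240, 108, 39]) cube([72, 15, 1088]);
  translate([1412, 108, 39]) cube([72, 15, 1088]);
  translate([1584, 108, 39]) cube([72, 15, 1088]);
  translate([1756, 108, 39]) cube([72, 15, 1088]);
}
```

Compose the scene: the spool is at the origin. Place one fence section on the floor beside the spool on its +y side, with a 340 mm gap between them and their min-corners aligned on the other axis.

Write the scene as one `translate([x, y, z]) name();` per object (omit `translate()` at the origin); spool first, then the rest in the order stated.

spool();
translate([0, 628, 0]) fence_section();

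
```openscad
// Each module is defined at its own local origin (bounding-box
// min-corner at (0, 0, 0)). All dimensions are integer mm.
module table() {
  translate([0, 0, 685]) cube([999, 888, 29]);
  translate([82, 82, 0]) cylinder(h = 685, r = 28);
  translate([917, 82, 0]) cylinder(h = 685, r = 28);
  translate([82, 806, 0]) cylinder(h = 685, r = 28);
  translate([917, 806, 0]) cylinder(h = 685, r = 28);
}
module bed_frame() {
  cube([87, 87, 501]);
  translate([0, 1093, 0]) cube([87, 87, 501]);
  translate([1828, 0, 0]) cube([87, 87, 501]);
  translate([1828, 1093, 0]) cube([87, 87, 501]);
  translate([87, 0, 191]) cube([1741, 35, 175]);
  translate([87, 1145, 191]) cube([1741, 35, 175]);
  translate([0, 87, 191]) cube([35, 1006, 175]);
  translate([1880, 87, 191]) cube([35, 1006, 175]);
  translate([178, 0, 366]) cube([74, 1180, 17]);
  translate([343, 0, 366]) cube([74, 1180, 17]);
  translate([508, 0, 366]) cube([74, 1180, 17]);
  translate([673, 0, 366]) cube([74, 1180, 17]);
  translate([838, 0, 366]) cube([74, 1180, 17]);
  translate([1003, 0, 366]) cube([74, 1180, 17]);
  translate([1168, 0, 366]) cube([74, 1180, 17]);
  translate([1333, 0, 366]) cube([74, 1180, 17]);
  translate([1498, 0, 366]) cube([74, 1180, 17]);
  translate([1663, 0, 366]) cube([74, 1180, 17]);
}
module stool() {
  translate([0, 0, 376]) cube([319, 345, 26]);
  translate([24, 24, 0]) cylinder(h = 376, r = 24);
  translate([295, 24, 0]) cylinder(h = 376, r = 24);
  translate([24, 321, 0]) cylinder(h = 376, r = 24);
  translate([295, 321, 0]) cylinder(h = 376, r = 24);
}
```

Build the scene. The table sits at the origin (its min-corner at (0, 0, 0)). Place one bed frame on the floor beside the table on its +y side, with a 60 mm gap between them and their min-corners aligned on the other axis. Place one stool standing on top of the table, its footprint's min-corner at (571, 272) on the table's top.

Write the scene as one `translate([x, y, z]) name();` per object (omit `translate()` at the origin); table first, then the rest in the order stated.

table();
translate([0, 948, 0]) bed_frame();
translate([571, 272, 714]) stool();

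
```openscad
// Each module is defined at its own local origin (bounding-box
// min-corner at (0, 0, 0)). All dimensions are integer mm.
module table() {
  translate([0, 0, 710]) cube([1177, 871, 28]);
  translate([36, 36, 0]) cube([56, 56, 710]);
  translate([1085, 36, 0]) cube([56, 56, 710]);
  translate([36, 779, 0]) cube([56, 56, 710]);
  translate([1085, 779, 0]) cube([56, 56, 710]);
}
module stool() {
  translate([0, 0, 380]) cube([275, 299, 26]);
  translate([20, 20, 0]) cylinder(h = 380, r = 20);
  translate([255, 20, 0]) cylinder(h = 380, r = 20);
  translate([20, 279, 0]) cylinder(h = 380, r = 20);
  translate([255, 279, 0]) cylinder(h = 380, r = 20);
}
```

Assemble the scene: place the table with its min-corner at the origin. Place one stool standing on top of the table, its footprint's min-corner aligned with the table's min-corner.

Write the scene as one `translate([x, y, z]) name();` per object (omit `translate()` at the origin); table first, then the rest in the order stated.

table();
translate([0, 0, 738]) stool();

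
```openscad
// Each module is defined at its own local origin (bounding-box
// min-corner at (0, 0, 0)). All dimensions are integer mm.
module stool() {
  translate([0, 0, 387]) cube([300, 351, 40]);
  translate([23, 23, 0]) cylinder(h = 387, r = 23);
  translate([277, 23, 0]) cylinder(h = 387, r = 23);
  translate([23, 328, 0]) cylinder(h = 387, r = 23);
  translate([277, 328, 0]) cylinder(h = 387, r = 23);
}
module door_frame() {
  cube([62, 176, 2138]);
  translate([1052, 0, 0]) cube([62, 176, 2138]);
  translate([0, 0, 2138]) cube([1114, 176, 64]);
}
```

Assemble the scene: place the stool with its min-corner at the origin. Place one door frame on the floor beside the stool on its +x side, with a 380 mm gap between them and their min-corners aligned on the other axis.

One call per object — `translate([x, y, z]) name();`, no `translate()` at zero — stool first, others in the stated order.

stool();
translate([680, 0, 0]) door_frame();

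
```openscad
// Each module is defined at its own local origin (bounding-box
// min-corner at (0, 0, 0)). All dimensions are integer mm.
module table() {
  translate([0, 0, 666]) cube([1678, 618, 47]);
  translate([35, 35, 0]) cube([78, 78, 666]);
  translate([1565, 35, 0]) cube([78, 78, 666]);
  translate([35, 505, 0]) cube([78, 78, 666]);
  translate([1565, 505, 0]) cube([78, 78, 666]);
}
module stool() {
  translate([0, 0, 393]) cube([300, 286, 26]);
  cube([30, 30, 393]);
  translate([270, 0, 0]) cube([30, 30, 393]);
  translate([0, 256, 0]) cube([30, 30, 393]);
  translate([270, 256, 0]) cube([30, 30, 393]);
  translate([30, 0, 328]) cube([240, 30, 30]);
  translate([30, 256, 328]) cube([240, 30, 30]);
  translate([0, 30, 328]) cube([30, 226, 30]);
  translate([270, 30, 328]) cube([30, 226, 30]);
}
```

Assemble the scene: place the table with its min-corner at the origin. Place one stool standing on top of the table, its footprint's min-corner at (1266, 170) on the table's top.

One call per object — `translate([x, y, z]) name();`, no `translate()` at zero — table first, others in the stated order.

table();
translate([1266, 170, 713]) stool();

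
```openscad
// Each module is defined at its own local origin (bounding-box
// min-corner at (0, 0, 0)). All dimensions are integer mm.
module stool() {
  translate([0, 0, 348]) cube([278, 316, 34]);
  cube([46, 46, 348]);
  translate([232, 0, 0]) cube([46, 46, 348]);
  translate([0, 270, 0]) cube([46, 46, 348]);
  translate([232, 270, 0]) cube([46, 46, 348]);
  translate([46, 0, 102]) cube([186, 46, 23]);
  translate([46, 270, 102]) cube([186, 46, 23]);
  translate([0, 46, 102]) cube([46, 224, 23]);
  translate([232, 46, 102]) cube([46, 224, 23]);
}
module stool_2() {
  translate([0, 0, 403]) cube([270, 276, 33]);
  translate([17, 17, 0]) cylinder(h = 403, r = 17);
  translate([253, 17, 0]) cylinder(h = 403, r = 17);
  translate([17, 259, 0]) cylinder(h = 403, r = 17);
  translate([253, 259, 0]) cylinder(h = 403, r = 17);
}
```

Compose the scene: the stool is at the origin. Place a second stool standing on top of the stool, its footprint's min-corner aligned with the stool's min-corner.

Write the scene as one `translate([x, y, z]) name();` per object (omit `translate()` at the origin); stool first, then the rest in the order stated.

stool();
translate([0, 0, 382]) stool_2();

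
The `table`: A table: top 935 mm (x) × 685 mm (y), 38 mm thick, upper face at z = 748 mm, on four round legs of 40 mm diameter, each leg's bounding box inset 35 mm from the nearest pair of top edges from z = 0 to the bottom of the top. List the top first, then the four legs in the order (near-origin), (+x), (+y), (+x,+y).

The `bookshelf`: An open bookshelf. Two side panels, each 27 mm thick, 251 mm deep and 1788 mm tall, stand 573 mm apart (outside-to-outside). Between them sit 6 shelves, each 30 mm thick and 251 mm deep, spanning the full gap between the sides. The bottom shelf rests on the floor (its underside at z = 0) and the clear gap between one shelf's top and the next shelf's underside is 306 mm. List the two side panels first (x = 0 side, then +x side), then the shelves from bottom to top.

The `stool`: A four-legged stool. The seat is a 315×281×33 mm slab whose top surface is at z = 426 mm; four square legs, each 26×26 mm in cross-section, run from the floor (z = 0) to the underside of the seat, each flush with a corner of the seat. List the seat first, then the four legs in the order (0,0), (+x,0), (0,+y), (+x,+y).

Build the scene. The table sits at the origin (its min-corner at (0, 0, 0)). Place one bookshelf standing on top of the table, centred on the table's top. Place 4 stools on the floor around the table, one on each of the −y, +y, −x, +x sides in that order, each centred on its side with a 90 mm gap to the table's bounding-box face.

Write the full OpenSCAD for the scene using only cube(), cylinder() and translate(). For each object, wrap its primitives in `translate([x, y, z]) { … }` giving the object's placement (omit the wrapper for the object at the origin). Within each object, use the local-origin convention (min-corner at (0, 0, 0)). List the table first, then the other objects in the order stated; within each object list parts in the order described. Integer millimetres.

translate([0, 0, 710]) cube([935, 685, 38]);
translate([55, 55, 0]) cylinder(h = 710, r = 20);
translate([880, 55, 0]) cylinder(h = 710, r = 20);
translate([55, 630, 0]) cylinder(h = 710, r = 20);
translate([880, 630, 0]) cylinder(h = 710, r = 20);
translate([181, 217, 748]) {
  cube([27, 251, 1788]);
  translate([546, 0, 0]) cube([27, 251, 1788]);
  translate([27, 0, 0]) cube([519, 251, 30]);
  translate([27, 0, 336]) cube([519, 251, 30]);
  translate([27, 0, 672]) cube([519, 251, 30]);
  translate([27, 0, 1008]) cube([519, 251, 30]);
  translate([27, 0, 1344]) cube([519, 251, 30]);
  translate([27, 0, 1680]) cube([519, 251, 30]);
}
translate([310, -371, 0]) {
  translate([0, 0, 393]) cube([315, 281, 33]);
  cube([26, 26, 393]);
  translate([289, 0, 0]) cube([26, 26, 393]);
  translate([0, 255, 0]) cube([26, 26, 393]);
  translate([289, 255, 0]) cube([26, 26, 393]);
}
translate([310, 775, 0]) {
  translate([0, 0, 393]) cube([315, 281, 33]);
  cube([26, 26, 393]);
  translate([289, 0, 0]) cube([26, 26, 393]);
  translate([0, 255, 0]) cube([26, 26, 393]);
  translate([289, 255, 0]) cube([26, 26, 393]);
}
translate([-405, 202, 0]) {
  translate([0, 0, 393]) cube([315, 281, 33]);
  cube([26, 26, 393]);
  translate([289, 0, 0]) cube([26, 26, 393]);
  translate([0, 255, 0]) cube([26, 26, 393]);
  translate([289, 255, 0]) cube([26, 26, 393]);
}
translate([1025, 202, 0]) {
  translate([0, 0, 393]) cube([315, 281, 33]);
  cube([26, 26, 393]);
  translate([289, 0, 0]) cube([26, 26, 393]);
  translate([0, 255, 0]) cube([26, 26, 393]);
  translate([289, 255, 0]) cube([26, 26, 393]);
}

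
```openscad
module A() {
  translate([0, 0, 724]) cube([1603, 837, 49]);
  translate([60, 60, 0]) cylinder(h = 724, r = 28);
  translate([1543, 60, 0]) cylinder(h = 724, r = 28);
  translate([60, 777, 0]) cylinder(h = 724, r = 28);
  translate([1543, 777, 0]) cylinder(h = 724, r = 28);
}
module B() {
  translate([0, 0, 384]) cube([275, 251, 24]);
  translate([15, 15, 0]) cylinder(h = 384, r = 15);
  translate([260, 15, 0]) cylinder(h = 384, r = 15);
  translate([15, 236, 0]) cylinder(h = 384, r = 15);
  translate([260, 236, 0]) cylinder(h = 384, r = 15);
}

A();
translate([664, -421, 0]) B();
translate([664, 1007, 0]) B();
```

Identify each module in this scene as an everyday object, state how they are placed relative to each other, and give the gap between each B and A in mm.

A is a table. B is a stool. Two stools sit around the table at the −y, +y sides. The gap between each stool and the table is 170 mm.

Each stool's nearest face is 170 mm from the table's bounding box.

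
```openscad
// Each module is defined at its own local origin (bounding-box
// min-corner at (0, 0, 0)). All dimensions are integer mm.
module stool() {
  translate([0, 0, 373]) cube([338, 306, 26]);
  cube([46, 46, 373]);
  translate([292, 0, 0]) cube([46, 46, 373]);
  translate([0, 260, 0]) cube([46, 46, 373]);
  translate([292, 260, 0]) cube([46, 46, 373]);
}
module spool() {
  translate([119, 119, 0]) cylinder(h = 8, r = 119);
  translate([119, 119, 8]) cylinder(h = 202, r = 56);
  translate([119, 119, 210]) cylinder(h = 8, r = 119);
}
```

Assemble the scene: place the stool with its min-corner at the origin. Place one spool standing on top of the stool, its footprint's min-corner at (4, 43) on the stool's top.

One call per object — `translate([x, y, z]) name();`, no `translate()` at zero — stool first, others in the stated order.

stool();
translate([4, 43, 399]) spool();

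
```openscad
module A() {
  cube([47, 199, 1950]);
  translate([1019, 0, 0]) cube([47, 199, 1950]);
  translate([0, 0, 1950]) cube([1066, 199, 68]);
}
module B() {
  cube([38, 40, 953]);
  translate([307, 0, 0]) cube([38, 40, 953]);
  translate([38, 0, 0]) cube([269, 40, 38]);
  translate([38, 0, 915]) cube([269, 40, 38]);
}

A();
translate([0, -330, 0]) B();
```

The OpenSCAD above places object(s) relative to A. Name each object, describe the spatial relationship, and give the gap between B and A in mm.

A is a door frame. B is a picture frame. The picture frame is on the floor beside the door frame on its −y side. The gap between the picture frame and the door frame is 290 mm.

The picture frame's nearest face is 290 mm from the door frame's −y face.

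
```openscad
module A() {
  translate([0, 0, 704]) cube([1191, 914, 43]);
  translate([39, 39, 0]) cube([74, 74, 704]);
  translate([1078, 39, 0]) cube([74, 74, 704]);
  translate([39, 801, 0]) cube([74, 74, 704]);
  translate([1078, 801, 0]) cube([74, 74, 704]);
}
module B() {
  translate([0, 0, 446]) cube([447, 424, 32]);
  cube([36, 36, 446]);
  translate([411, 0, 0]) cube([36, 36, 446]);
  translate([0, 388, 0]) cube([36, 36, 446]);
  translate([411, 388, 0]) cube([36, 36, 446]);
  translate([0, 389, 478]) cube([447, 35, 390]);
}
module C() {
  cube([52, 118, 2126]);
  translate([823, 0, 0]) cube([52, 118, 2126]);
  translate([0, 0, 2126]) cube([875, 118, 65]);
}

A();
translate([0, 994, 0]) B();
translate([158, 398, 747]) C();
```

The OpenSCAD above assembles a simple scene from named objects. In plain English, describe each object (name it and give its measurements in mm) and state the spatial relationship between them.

A is a table: top 1191 mm (x) × 914 mm (y), 43 mm thick, upper face at z = 747 mm, on four 74×74 mm square legs, each inset 39 mm from the nearest pair of top edges, running from z = 0 to the bottom of the top.

B is a chair: 447×424 mm seat, 32 mm thick, top at z = 478 mm, on four 36 mm square corner legs flush with the seat edges. A 35 mm thick backrest slab spans the full seat width, extending 390 mm above the seat top, its back face flush with the seat's +y edge.

C is a rectangular door frame: two vertical jambs of 52×118 mm section, 2126 mm tall, with a clear opening 771 mm wide between their inner faces. A header 65 mm tall and 118 mm deep lies on top of the jambs and spans the full outside width.

The chair is on the floor beside the table on its +y side. The door frame is on top of the table, centred.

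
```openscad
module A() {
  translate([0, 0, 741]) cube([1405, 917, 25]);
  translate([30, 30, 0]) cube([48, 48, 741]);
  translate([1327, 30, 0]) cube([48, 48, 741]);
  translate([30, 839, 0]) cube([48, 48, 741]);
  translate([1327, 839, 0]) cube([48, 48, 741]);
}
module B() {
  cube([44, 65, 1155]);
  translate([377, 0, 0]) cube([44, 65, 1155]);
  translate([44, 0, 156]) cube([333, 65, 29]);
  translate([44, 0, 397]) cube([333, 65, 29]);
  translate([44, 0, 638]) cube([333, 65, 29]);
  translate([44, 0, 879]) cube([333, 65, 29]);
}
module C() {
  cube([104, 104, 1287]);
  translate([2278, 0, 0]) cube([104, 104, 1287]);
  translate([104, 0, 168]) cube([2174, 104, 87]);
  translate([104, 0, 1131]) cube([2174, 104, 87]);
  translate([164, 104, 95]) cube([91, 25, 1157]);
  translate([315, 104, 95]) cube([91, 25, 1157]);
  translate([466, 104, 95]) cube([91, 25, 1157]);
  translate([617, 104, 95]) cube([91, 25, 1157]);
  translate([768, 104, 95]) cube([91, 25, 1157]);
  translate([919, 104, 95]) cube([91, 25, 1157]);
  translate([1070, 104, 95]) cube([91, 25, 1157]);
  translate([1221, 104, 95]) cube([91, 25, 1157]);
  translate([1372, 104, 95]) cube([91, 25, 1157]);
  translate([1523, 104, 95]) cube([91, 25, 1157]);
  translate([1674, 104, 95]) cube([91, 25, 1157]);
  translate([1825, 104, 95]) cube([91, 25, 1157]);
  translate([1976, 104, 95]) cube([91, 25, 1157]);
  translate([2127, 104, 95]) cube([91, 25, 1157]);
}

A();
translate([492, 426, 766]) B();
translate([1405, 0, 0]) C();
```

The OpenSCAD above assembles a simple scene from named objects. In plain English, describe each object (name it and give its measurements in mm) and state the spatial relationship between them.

A is a rectangular dining table. The top is 1405×917×25 mm with its upper surface at z = 766 mm. It stands on four 48×48 mm square legs, each inset 30 mm from the nearest pair of top edges, running from the floor to the underside of the top.

B is a wooden ladder with two side rails of 44×65 mm section and 1155 mm height, set 421 mm apart overall. Between them run 4 rectangular rungs (65 mm deep, 29 mm thick), front faces flush with the rails' −y face. The bottom of the first rung is 156 mm above the floor and each subsequent rung is 241 mm higher than the one below.

C is a fence section. Two 104×104 mm posts, 1287 mm tall, stand on the floor with a clear span of 2174 mm between their inner faces. Two horizontal rails of 104×87 mm section span the gap between the posts with their undersides at z = 168 mm and z = 1131 mm, flush with the posts' −y face. 14 pickets, each 91 mm wide, 25 mm thick and 1157 mm tall, are fixed to the +y face of the rails with their bottoms at z = 95 mm, evenly spaced across the span with equal gaps (rounded down to the nearest mm) at the −x end and between each pair — any rounding remainder accumulates at the +x end.

The ladder is on top of the table, centred. The fence section is against the table's +x side, with their −y faces flush.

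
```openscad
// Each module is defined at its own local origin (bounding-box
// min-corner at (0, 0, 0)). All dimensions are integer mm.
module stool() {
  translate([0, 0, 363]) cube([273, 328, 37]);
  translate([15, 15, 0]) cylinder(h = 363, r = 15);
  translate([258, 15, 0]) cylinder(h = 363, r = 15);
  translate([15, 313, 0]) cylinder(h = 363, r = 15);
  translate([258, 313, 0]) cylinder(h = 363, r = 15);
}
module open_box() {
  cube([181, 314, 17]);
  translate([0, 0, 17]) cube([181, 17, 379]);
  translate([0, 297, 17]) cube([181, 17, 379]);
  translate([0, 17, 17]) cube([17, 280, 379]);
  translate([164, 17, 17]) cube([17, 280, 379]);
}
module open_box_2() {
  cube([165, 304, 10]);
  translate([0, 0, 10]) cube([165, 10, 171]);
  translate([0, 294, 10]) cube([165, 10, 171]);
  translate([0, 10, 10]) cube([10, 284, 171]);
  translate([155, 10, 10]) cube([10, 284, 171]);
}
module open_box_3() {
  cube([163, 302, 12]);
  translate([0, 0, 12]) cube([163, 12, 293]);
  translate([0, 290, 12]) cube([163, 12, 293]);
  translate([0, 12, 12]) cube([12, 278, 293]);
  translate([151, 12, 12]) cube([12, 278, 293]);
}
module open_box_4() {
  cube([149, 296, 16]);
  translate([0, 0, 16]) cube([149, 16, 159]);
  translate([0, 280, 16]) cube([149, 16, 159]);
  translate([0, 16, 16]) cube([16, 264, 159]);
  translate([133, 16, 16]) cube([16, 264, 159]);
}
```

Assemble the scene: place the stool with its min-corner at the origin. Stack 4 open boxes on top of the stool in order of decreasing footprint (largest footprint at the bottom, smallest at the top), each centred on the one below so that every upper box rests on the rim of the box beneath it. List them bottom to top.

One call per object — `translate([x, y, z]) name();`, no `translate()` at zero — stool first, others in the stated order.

stool();
translate([46, 7, 400]) open_box();
translate([54, 12, 796]) open_box_2();
translate([55, 13, 977]) open_box_3();
translate([62, 16, 1282]) open_box_4();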